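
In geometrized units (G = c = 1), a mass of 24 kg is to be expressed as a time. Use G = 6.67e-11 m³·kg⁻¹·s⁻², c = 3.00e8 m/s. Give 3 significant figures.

5.93e-35 s

Mass → time via G/c³.
24 kg × (G/c³) = 5.93e-35 s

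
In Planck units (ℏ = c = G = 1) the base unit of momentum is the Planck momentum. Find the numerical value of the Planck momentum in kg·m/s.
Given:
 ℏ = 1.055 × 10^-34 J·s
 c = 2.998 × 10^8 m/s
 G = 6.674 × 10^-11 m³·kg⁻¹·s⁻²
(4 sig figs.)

p_P = √(ℏc³/G)
  = √(42.60)
  = 6.527 kg·m/s

6.527 kg·m/s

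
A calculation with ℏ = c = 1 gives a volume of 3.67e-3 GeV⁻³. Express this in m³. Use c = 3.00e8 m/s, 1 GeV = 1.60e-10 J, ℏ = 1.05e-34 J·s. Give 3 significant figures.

Volume is [L]³ = [E]⁻³·(ℏc)³.
1 GeV⁻³ → (ℏc)³ × (1 GeV in J)⁻³ = 7.63e-48 m³.
Result: 3.67e-3 × 7.63e-48 = 2.80e-50 m³.

2.80e-50 m³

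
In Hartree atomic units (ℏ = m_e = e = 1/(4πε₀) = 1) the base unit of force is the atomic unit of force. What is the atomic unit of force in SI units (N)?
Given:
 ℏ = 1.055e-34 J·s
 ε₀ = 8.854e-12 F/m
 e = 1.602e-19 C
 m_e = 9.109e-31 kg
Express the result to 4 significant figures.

8.220e-8 N

F_au = E_h/a₀ = m_e²e⁶/((4πε₀)³ℏ⁴)
E_h = 4.354e-18 J
a₀ = 5.297e-11 m
E_h/a₀ = 8.220e-8 N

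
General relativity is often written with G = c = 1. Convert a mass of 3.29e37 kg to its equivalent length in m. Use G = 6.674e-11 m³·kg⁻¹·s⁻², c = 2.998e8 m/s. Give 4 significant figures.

In G = c = 1 units mass has dimensions of length; the conversion factor is G/c².
3.29e37 kg × (G/c²) = 2.443e10 m

2.443e10 m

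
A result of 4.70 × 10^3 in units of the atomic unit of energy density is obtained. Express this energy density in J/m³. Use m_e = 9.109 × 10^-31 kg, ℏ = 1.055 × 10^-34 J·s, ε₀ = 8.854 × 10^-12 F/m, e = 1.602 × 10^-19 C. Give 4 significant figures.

One atomic unit of energy density: u_au = E_h/a₀³ = m_e⁴e¹⁰/((4πε₀)⁵ℏ⁸) = 2.929 × 10^13 J/m³.
4.70 × 10^3 × 2.929 × 10^13 J/m³ = 1.377 × 10^17 J/m³

1.377 × 10^17 J/m³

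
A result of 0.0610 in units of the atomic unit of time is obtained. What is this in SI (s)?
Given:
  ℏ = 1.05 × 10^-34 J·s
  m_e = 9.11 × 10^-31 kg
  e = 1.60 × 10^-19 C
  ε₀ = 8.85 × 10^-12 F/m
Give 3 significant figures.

1.46 × 10^-18 s

One atomic unit of time: τ_au = (4πε₀)²ℏ³/(m_e e⁴) = 2.40 × 10^-17 s.
0.0610 × 2.40 × 10^-17 s = 1.46 × 10^-18 s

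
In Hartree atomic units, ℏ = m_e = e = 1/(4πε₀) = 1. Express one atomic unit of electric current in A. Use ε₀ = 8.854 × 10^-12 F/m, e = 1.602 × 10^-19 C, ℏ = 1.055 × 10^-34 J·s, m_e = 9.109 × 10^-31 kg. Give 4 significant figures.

6.612 × 10^-3 A

The unique combination of the constants set to 1 with dimensions of current is I_au = e E_h/ℏ = m_e e⁵/((4πε₀)²ℏ³).
E_h = 4.354 × 10^-18 J
e·E_h/ℏ = 6.612 × 10^-3 A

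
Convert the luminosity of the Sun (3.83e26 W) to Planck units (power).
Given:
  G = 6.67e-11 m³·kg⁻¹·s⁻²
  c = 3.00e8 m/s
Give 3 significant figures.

Planck power: P_P = c⁵/G = 3.64e52 W.
3.83e26 / 3.64e52 = 1.05e-26

1.05e-26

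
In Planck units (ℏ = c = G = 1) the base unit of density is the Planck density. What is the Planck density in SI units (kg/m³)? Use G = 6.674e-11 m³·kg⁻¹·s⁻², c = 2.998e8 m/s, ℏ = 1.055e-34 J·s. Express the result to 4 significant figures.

ρ_P = c⁵/(ℏG²)
  = 2.422e42 / 4.699e-55
  = 5.154e96 kg/m³

5.154e96 kg/m³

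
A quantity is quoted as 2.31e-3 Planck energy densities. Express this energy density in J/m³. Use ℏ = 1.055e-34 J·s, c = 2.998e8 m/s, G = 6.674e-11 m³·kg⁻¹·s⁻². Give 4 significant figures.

One Planck energy density: u_P = c⁷/(ℏG²) = 4.632e113 J/m³.
2.31e-3 × 4.632e113 J/m³ = 1.070e111 J/m³

1.070e111 J/m³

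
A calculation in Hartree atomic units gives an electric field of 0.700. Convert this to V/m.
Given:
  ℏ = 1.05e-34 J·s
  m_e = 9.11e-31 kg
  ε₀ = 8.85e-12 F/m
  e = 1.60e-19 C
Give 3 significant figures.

One atomic unit of electric field: E_au = E_h/(e a₀) = m_e²e⁵/((4πε₀)³ℏ⁴) = 5.20e11 V/m.
0.700 × 5.20e11 V/m = 3.64e11 V/m

3.64e11 V/m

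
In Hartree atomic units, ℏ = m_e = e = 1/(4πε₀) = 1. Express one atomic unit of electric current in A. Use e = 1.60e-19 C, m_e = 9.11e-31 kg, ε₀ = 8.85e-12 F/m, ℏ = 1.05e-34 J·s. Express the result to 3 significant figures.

The unique combination of the constants set to 1 with dimensions of current is I_au = e E_h/ℏ = m_e e⁵/((4πε₀)²ℏ³).
E_h = 4.38e-18 J
e·E_h/ℏ = 6.67e-3 A

6.67e-3 A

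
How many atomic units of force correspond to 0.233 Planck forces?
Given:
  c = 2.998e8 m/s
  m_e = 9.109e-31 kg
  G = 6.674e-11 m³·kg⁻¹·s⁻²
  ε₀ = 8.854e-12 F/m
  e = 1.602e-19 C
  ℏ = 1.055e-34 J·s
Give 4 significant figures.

Planck force: F_P = c⁴/G = 1.210e44 N
atomic unit of force: F_au = E_h/a₀ = m_e²e⁶/((4πε₀)³ℏ⁴) = 8.220e-8 N
0.233 × 1.210e44 / 8.220e-8 = 3.431e50

3.431e50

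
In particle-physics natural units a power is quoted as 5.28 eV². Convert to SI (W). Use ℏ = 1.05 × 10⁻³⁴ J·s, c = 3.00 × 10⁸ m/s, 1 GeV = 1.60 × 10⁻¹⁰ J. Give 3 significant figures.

1.29 × 10⁻³ W

Power is [E]/[T] = [E]²/ℏ.
1 GeV² → 1/ℏ × (1 GeV in J)² = 2.44 × 10¹⁴ W.
Convert the energy scale: 5.28 eV² = 5.28 × 10⁻¹⁸ GeV².
Result: 5.28 × 10⁻¹⁸ × 2.44 × 10¹⁴ = 1.29 × 10⁻³ W.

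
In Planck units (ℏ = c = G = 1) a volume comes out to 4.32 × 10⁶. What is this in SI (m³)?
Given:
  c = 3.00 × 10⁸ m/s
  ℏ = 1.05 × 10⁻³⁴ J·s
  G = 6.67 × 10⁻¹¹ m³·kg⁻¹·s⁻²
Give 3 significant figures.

One Planck volume: V_P = (ℏG/c³)^(3/2) = 4.18 × 10⁻¹⁰⁵ m³.
4.32 × 10⁶ × 4.18 × 10⁻¹⁰⁵ m³ = 1.80 × 10⁻⁹⁸ m³

1.80 × 10⁻⁹⁸ m³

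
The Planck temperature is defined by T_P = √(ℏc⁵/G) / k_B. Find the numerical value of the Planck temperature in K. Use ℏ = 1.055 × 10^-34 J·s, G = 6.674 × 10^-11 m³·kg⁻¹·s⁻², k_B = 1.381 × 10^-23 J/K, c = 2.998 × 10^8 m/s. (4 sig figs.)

T_P = √(ℏc⁵/G) / k_B
  = √(3.828 × 10^18) × 7.241 × 10^22
  = 1.417 × 10^32 K

1.417 × 10^32 K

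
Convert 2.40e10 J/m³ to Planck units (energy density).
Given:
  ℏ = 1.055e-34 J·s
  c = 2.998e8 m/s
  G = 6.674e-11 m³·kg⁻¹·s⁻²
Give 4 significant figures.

5.181e-104

Planck energy density: u_P = c⁷/(ℏG²) = 4.632e113 J/m³.
2.40e10 / 4.632e113 = 5.181e-104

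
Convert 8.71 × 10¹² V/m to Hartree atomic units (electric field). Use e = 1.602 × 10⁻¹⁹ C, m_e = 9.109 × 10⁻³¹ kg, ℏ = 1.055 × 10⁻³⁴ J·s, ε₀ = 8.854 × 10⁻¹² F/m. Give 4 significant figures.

atomic unit of electric field: E_au = E_h/(e a₀) = m_e²e⁵/((4πε₀)³ℏ⁴) = 5.131 × 10¹¹ V/m.
8.71 × 10¹² / 5.131 × 10¹¹ = 16.98

16.98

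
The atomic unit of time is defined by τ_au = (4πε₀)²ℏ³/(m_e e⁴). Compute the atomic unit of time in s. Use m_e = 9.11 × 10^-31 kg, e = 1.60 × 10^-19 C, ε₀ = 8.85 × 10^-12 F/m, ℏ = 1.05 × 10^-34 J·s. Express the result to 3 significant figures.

τ_au = (4πε₀)²ℏ³/(m_e e⁴)
E_h = 4.38 × 10^-18 J
ℏ/E_h = 2.40 × 10^-17 s

2.40 × 10^-17 s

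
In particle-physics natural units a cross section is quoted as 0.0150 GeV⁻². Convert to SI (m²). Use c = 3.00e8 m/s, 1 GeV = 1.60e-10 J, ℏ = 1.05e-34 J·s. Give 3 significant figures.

Area is [L]² = [E]⁻²·(ℏc)²; restore (ℏc)².
1 GeV⁻² → (ℏc)² × (1 GeV in J)⁻² = 3.88e-32 m².
Result: 0.0150 × 3.88e-32 = 5.81e-34 m².

5.81e-34 m²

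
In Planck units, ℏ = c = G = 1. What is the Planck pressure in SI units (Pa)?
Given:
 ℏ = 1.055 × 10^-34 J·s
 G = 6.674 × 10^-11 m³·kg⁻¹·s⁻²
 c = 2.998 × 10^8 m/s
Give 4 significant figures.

4.632 × 10^113 Pa

Dimensional analysis gives p_P = c⁷/(ℏG²).
  = 2.177 × 10^59 / 4.699 × 10^-55
  = 4.632 × 10^113 Pa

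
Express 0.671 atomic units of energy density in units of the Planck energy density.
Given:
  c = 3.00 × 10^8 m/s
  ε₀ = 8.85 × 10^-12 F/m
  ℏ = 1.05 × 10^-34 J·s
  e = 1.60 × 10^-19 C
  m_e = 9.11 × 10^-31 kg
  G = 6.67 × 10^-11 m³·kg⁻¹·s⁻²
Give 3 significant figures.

4.32 × 10^-101

atomic unit of energy density: u_au = E_h/a₀³ = m_e⁴e¹⁰/((4πε₀)⁵ℏ⁸) = 3.01 × 10^13 J/m³
Planck energy density: u_P = c⁷/(ℏG²) = 4.68 × 10^113 J/m³
0.671 × 3.01 × 10^13 / 4.68 × 10^113 = 4.32 × 10^-101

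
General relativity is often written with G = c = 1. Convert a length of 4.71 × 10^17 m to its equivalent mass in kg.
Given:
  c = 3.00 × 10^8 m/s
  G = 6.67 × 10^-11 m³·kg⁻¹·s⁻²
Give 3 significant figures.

6.36 × 10^44 kg

Length → mass via c²/G.
4.71 × 10^17 m × (c²/G) = 6.36 × 10^44 kg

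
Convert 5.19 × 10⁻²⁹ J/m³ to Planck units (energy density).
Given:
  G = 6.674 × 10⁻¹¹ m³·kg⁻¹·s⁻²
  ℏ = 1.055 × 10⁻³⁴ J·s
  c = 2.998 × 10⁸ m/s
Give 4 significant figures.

Planck energy density: u_P = c⁷/(ℏG²) = 4.632 × 10¹¹³ J/m³.
5.19 × 10⁻²⁹ / 4.632 × 10¹¹³ = 1.120 × 10⁻¹⁴²

1.120 × 10⁻¹⁴²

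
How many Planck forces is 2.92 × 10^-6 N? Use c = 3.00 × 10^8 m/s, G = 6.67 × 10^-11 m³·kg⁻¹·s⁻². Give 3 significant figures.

2.40 × 10^-50

Planck force: F_P = c⁴/G = 1.21 × 10^44 N.
2.92 × 10^-6 / 1.21 × 10^44 = 2.40 × 10^-50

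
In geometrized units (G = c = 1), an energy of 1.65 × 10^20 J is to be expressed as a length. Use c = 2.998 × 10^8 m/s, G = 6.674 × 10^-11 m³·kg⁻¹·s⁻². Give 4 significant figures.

1.363 × 10^-24 m

Energy → length via G/c⁴.
1.65 × 10^20 J × (G/c⁴) = 1.363 × 10^-24 m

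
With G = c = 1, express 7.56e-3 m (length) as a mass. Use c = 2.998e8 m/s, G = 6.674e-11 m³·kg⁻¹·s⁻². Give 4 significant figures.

1.018e25 kg

Length → mass via c²/G.
7.56e-3 m × (c²/G) = 1.018e25 kg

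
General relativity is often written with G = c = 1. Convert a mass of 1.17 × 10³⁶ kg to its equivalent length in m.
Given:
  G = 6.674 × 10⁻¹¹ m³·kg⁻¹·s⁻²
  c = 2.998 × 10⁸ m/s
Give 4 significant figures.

In G = c = 1 units mass has dimensions of length; the conversion factor is G/c².
1.17 × 10³⁶ kg × (G/c²) = 8.688 × 10⁸ m

8.688 × 10⁸ m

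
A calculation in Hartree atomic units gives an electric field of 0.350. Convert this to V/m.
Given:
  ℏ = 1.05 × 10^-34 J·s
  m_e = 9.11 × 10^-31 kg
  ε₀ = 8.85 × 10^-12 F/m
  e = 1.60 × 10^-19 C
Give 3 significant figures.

One atomic unit of electric field: E_au = E_h/(e a₀) = m_e²e⁵/((4πε₀)³ℏ⁴) = 5.20 × 10^11 V/m.
0.350 × 5.20 × 10^11 V/m = 1.82 × 10^11 V/m

1.82 × 10^11 V/m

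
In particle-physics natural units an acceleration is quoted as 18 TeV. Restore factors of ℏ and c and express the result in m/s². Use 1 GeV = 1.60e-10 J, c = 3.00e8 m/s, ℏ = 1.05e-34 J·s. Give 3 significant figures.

Acceleration is [L]/[T]² = c·[E]/ℏ.
1 GeV → c/ℏ × (1 GeV in J) = 4.57e32 m/s².
Convert the energy scale: 18 TeV = 1.80e4 GeV.
Result: 1.80e4 × 4.57e32 = 8.23e36 m/s².

8.23e36 m/s²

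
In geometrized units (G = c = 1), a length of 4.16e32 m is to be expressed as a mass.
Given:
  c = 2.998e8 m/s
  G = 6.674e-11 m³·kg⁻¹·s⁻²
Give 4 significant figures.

Length → mass via c²/G.
4.16e32 m × (c²/G) = 5.602e59 kg

5.602e59 kg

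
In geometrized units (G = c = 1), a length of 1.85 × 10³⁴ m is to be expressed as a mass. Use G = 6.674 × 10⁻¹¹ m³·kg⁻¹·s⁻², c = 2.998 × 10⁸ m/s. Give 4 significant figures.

2.491 × 10⁶¹ kg

Length → mass via c²/G.
1.85 × 10³⁴ m × (c²/G) = 2.491 × 10⁶¹ kg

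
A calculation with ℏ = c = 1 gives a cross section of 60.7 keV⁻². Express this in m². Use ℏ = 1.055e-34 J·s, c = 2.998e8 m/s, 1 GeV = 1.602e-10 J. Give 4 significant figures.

Area is [L]² = [E]⁻²·(ℏc)²; restore (ℏc)².
1 GeV⁻² → (ℏc)² × (1 GeV in J)⁻² = 3.898e-32 m².
Convert the energy scale: 60.7 keV⁻² = 6.07e13 GeV⁻².
Result: 6.07e13 × 3.898e-32 = 2.366e-18 m².

2.366e-18 m²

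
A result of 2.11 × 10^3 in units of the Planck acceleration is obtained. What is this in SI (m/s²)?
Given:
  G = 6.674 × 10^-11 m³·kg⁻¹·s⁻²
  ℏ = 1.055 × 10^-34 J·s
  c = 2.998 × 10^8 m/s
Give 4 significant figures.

1.173 × 10^55 m/s²

One Planck acceleration: a_P = √(c⁷/(ℏG)) = 5.560 × 10^51 m/s².
2.11 × 10^3 × 5.560 × 10^51 m/s² = 1.173 × 10^55 m/s²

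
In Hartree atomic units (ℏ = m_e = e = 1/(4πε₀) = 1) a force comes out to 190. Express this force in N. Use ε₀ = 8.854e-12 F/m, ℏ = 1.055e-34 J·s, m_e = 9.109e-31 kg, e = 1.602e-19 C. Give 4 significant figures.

One atomic unit of force: F_au = E_h/a₀ = m_e²e⁶/((4πε₀)³ℏ⁴) = 8.220e-8 N.
190 × 8.220e-8 N = 1.562e-5 N

1.562e-5 N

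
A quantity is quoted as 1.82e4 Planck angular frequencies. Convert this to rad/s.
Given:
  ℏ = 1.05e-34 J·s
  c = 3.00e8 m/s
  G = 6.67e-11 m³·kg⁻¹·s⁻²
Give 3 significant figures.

One Planck angular frequency: ω_P = √(c⁵/(ℏG)) = 1.86e43 rad/s.
1.82e4 × 1.86e43 rad/s = 3.39e47 rad/s

3.39e47 rad/s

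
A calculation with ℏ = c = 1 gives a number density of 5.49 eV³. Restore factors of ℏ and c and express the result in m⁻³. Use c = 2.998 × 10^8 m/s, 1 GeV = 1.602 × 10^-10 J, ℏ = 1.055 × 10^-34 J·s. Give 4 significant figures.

Number density is [L]⁻³ = [E]³/(ℏc)³.
1 GeV³ → 1/(ℏc)³ × (1 GeV in J)³ = 1.299 × 10^47 m⁻³.
Convert the energy scale: 5.49 eV³ = 5.49 × 10^-27 GeV³.
Result: 5.49 × 10^-27 × 1.299 × 10^47 = 7.134 × 10^20 m⁻³.

7.134 × 10^20 m⁻³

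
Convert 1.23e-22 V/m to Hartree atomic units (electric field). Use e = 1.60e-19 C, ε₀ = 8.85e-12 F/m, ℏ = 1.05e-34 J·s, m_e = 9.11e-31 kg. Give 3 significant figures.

2.36e-34

atomic unit of electric field: E_au = E_h/(e a₀) = m_e²e⁵/((4πε₀)³ℏ⁴) = 5.20e11 V/m.
1.23e-22 / 5.20e11 = 2.36e-34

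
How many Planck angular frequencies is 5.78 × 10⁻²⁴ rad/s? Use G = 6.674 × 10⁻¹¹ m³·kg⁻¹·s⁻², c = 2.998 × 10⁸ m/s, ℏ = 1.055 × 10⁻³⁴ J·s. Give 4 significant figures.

3.117 × 10⁻⁶⁷

Planck angular frequency: ω_P = √(c⁵/(ℏG)) = 1.855 × 10⁴³ rad/s.
5.78 × 10⁻²⁴ / 1.855 × 10⁴³ = 3.117 × 10⁻⁶⁷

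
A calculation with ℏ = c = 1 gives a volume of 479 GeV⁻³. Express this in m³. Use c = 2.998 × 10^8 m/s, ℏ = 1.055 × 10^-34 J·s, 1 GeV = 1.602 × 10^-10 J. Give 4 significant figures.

Volume is [L]³ = [E]⁻³·(ℏc)³.
1 GeV⁻³ → (ℏc)³ × (1 GeV in J)⁻³ = 7.696 × 10^-48 m³.
Result: 479 × 7.696 × 10^-48 = 3.686 × 10^-45 m³.

3.686 × 10^-45 m³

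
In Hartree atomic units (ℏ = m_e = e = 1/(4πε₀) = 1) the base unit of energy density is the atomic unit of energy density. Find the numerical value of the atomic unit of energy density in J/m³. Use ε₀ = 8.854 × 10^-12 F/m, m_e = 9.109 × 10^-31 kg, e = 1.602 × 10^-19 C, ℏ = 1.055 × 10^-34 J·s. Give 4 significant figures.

u_au = E_h/a₀³ = m_e⁴e¹⁰/((4πε₀)⁵ℏ⁸)
E_h = 4.354 × 10^-18 J
a₀ = 5.297 × 10^-11 m
E_h/a₀³ = 2.929 × 10^13 J/m³

2.929 × 10^13 J/m³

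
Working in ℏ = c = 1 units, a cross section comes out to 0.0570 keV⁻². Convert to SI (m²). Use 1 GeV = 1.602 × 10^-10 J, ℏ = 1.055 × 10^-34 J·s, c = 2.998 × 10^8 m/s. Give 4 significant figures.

2.222 × 10^-21 m²

Area is [L]² = [E]⁻²·(ℏc)²; restore (ℏc)².
1 GeV⁻² → (ℏc)² × (1 GeV in J)⁻² = 3.898 × 10^-32 m².
Convert the energy scale: 0.0570 keV⁻² = 5.70 × 10^10 GeV⁻².
Result: 5.70 × 10^10 × 3.898 × 10^-32 = 2.222 × 10^-21 m².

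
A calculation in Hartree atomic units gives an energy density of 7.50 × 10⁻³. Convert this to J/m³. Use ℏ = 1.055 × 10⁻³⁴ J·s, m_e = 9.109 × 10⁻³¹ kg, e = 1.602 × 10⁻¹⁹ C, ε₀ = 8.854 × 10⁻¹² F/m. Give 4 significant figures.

2.197 × 10¹¹ J/m³

One atomic unit of energy density: u_au = E_h/a₀³ = m_e⁴e¹⁰/((4πε₀)⁵ℏ⁸) = 2.929 × 10¹³ J/m³.
7.50 × 10⁻³ × 2.929 × 10¹³ J/m³ = 2.197 × 10¹¹ J/m³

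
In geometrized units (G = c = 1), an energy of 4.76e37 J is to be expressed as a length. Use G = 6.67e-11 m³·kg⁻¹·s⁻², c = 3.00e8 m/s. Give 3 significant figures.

Energy → length via G/c⁴.
4.76e37 J × (G/c⁴) = 3.92e-7 m

3.92e-7 m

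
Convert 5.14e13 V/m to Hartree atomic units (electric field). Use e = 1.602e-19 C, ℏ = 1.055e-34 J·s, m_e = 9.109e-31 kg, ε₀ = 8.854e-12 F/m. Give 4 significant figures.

atomic unit of electric field: E_au = E_h/(e a₀) = m_e²e⁵/((4πε₀)³ℏ⁴) = 5.131e11 V/m.
5.14e13 / 5.131e11 = 100.2

100.2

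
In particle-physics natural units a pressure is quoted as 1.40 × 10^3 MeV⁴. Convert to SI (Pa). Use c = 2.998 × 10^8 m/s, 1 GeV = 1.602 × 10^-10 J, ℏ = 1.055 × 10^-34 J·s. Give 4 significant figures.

2.914 × 10^28 Pa

Pressure is [E]/[L]³ = [E]⁴/(ℏc)³.
1 GeV⁴ → 1/(ℏc)³ × (1 GeV in J)⁴ = 2.082 × 10^37 Pa.
Convert the energy scale: 1.40 × 10^3 MeV⁴ = 1.40 × 10^-9 GeV⁴.
Result: 1.40 × 10^-9 × 2.082 × 10^37 = 2.914 × 10^28 Pa.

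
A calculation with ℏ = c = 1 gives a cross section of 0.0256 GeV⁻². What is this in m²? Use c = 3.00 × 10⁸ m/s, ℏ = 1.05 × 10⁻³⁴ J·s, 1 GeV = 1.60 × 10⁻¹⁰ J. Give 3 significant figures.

9.92 × 10⁻³⁴ m²

Area is [L]² = [E]⁻²·(ℏc)²; restore (ℏc)².
1 GeV⁻² → (ℏc)² × (1 GeV in J)⁻² = 3.88 × 10⁻³² m².
Result: 0.0256 × 3.88 × 10⁻³² = 9.92 × 10⁻³⁴ m².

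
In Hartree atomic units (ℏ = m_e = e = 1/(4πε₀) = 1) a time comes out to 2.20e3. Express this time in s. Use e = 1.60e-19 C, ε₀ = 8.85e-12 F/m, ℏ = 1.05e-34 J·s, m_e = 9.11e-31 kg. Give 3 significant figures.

5.28e-14 s

One atomic unit of time: τ_au = (4πε₀)²ℏ³/(m_e e⁴) = 2.40e-17 s.
2.20e3 × 2.40e-17 s = 5.28e-14 s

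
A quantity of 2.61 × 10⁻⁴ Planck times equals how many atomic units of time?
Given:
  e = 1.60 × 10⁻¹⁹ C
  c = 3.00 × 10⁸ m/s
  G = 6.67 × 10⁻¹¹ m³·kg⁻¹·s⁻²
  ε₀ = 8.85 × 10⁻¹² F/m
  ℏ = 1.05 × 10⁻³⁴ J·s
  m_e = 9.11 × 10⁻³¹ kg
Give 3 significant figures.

5.84 × 10⁻³¹

Planck time: t_P = √(ℏG/c⁵) = 5.37 × 10⁻⁴⁴ s
atomic unit of time: τ_au = (4πε₀)²ℏ³/(m_e e⁴) = 2.40 × 10⁻¹⁷ s
2.61 × 10⁻⁴ × 5.37 × 10⁻⁴⁴ / 2.40 × 10⁻¹⁷ = 5.84 × 10⁻³¹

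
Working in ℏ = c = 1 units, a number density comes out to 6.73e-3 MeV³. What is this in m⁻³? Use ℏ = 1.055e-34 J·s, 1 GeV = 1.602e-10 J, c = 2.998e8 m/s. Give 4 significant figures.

Number density is [L]⁻³ = [E]³/(ℏc)³.
1 GeV³ → 1/(ℏc)³ × (1 GeV in J)³ = 1.299e47 m⁻³.
Convert the energy scale: 6.73e-3 MeV³ = 6.73e-12 GeV³.
Result: 6.73e-12 × 1.299e47 = 8.745e35 m⁻³.

8.745e35 m⁻³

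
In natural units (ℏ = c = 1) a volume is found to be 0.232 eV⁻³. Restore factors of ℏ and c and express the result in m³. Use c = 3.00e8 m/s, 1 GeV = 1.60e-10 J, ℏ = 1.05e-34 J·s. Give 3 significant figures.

1.77e-21 m³

Volume is [L]³ = [E]⁻³·(ℏc)³.
1 GeV⁻³ → (ℏc)³ × (1 GeV in J)⁻³ = 7.63e-48 m³.
Convert the energy scale: 0.232 eV⁻³ = 2.32e26 GeV⁻³.
Result: 2.32e26 × 7.63e-48 = 1.77e-21 m³.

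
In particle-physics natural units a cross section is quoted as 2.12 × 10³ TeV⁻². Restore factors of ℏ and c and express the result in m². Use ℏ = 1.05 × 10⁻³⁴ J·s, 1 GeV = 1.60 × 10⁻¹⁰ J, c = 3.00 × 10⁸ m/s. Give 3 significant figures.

8.22 × 10⁻³⁵ m²

Area is [L]² = [E]⁻²·(ℏc)²; restore (ℏc)².
1 GeV⁻² → (ℏc)² × (1 GeV in J)⁻² = 3.88 × 10⁻³² m².
Convert the energy scale: 2.12 × 10³ TeV⁻² = 2.12 × 10⁻³ GeV⁻².
Result: 2.12 × 10⁻³ × 3.88 × 10⁻³² = 8.22 × 10⁻³⁵ m².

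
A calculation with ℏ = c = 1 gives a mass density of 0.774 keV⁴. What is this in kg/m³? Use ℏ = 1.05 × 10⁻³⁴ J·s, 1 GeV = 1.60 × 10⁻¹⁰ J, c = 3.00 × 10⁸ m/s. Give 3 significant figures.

Mass density is [E]/(c²[L]³) = [E]⁴/(ℏ³c⁵).
1 GeV⁴ → 1/(ℏ³c⁵) × (1 GeV in J)⁴ = 2.33 × 10²⁰ kg/m³.
Convert the energy scale: 0.774 keV⁴ = 7.74 × 10⁻²⁵ GeV⁴.
Result: 7.74 × 10⁻²⁵ × 2.33 × 10²⁰ = 1.80 × 10⁻⁴ kg/m³.

1.80 × 10⁻⁴ kg/m³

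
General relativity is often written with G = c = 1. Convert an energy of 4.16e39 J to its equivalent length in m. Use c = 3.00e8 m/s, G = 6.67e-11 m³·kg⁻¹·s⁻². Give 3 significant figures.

Energy → length via G/c⁴.
4.16e39 J × (G/c⁴) = 3.43e-5 m

3.43e-5 m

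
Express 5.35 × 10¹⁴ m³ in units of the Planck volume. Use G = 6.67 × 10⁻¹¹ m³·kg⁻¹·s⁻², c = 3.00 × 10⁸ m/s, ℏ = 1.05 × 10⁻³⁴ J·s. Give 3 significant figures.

Planck volume: V_P = (ℏG/c³)^(3/2) = 4.18 × 10⁻¹⁰⁵ m³.
5.35 × 10¹⁴ / 4.18 × 10⁻¹⁰⁵ = 1.28 × 10¹¹⁹

1.28 × 10¹¹⁹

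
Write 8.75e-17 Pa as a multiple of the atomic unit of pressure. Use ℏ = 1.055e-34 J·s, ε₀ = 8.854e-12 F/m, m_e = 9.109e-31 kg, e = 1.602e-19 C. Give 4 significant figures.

atomic unit of pressure: P_au = E_h/a₀³ = m_e⁴e¹⁰/((4πε₀)⁵ℏ⁸) = 2.929e13 Pa.
8.75e-17 / 2.929e13 = 2.987e-30

2.987e-30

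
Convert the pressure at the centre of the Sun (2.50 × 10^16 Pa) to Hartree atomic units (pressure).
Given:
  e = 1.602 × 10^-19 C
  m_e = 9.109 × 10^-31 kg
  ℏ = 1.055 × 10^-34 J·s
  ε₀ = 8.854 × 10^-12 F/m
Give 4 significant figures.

853.5

atomic unit of pressure: P_au = E_h/a₀³ = m_e⁴e¹⁰/((4πε₀)⁵ℏ⁸) = 2.929 × 10^13 Pa.
2.50 × 10^16 / 2.929 × 10^13 = 853.5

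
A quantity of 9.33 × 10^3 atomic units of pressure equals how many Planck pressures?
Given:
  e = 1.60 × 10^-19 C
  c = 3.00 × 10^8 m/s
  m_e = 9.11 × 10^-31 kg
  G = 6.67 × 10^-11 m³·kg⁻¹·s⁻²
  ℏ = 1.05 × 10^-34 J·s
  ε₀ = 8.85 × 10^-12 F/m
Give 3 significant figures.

atomic unit of pressure: P_au = E_h/a₀³ = m_e⁴e¹⁰/((4πε₀)⁵ℏ⁸) = 3.01 × 10^13 Pa
Planck pressure: p_P = c⁷/(ℏG²) = 4.68 × 10^113 Pa
9.33 × 10^3 × 3.01 × 10^13 / 4.68 × 10^113 = 6.00 × 10^-97

6.00 × 10^-97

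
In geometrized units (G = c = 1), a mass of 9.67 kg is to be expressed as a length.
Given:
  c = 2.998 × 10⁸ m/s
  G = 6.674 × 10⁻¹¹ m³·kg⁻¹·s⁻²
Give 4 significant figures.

In G = c = 1 units mass has dimensions of length; the conversion factor is G/c².
9.67 kg × (G/c²) = 7.180 × 10⁻²⁷ m

7.180 × 10⁻²⁷ m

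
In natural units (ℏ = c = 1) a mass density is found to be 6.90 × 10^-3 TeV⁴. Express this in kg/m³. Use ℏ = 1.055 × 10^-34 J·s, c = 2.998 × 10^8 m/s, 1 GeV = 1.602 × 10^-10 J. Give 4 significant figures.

Mass density is [E]/(c²[L]³) = [E]⁴/(ℏ³c⁵).
1 GeV⁴ → 1/(ℏ³c⁵) × (1 GeV in J)⁴ = 2.316 × 10^20 kg/m³.
Convert the energy scale: 6.90 × 10^-3 TeV⁴ = 6.90 × 10^9 GeV⁴.
Result: 6.90 × 10^9 × 2.316 × 10^20 = 1.598 × 10^30 kg/m³.

1.598 × 10^30 kg/m³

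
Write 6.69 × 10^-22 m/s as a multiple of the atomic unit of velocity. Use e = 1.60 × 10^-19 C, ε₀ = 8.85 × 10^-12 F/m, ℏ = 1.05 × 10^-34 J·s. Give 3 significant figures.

3.05 × 10^-28

atomic unit of velocity: v_au = e²/(4πε₀ℏ) = 2.19 × 10^6 m/s.
6.69 × 10^-22 / 2.19 × 10^6 = 3.05 × 10^-28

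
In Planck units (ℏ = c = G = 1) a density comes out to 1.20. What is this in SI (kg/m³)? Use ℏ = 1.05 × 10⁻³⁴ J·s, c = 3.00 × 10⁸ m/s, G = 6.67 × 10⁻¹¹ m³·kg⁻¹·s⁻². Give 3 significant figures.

6.24 × 10⁹⁶ kg/m³

One Planck density: ρ_P = c⁵/(ℏG²) = 5.20 × 10⁹⁶ kg/m³.
1.20 × 5.20 × 10⁹⁶ kg/m³ = 6.24 × 10⁹⁶ kg/m³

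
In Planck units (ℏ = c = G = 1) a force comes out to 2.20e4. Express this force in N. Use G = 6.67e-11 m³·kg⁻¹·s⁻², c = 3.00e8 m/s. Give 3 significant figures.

2.67e48 N

One Planck force: F_P = c⁴/G = 1.21e44 N.
2.20e4 × 1.21e44 N = 2.67e48 N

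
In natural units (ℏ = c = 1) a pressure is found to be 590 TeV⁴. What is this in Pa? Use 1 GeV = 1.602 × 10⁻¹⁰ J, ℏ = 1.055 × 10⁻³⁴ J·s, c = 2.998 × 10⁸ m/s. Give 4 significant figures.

Pressure is [E]/[L]³ = [E]⁴/(ℏc)³.
1 GeV⁴ → 1/(ℏc)³ × (1 GeV in J)⁴ = 2.082 × 10³⁷ Pa.
Convert the energy scale: 590 TeV⁴ = 5.90 × 10¹⁴ GeV⁴.
Result: 5.90 × 10¹⁴ × 2.082 × 10³⁷ = 1.228 × 10⁵² Pa.

1.228 × 10⁵² Pa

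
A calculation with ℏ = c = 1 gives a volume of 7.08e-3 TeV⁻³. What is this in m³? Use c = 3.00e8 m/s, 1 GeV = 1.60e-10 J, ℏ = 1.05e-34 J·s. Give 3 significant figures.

5.40e-59 m³

Volume is [L]³ = [E]⁻³·(ℏc)³.
1 GeV⁻³ → (ℏc)³ × (1 GeV in J)⁻³ = 7.63e-48 m³.
Convert the energy scale: 7.08e-3 TeV⁻³ = 7.08e-12 GeV⁻³.
Result: 7.08e-12 × 7.63e-48 = 5.40e-59 m³.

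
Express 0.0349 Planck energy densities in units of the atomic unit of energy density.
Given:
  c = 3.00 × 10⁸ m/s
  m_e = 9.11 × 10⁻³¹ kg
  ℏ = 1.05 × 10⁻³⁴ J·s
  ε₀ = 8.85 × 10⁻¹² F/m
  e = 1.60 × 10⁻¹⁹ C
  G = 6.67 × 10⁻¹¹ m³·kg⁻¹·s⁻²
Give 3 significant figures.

Planck energy density: u_P = c⁷/(ℏG²) = 4.68 × 10¹¹³ J/m³
atomic unit of energy density: u_au = E_h/a₀³ = m_e⁴e¹⁰/((4πε₀)⁵ℏ⁸) = 3.01 × 10¹³ J/m³
0.0349 × 4.68 × 10¹¹³ / 3.01 × 10¹³ = 5.42 × 10⁹⁸

5.42 × 10⁹⁸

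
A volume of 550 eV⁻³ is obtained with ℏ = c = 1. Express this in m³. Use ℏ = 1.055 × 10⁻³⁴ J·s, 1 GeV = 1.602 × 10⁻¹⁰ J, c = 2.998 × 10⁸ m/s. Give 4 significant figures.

4.233 × 10⁻¹⁸ m³

Volume is [L]³ = [E]⁻³·(ℏc)³.
1 GeV⁻³ → (ℏc)³ × (1 GeV in J)⁻³ = 7.696 × 10⁻⁴⁸ m³.
Convert the energy scale: 550 eV⁻³ = 5.50 × 10²⁹ GeV⁻³.
Result: 5.50 × 10²⁹ × 7.696 × 10⁻⁴⁸ = 4.233 × 10⁻¹⁸ m³.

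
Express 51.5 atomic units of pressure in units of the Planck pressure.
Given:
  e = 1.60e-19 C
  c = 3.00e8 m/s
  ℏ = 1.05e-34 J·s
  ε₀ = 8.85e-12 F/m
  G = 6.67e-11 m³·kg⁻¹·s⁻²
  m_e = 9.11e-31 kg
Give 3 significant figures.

3.31e-99

atomic unit of pressure: P_au = E_h/a₀³ = m_e⁴e¹⁰/((4πε₀)⁵ℏ⁸) = 3.01e13 Pa
Planck pressure: p_P = c⁷/(ℏG²) = 4.68e113 Pa
51.5 × 3.01e13 / 4.68e113 = 3.31e-99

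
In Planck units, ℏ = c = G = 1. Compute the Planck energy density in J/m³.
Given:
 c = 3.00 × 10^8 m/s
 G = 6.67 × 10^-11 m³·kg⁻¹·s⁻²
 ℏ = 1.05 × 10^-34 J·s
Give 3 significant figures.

The unique combination of the constants set to 1 with dimensions of energy density is u_P = c⁷/(ℏG²).
  = 2.19 × 10^59 / 4.67 × 10^-55
  = 4.68 × 10^113 J/m³

4.68 × 10^113 J/m³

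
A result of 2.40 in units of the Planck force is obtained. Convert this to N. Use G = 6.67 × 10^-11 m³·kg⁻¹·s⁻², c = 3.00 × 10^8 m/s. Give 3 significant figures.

One Planck force: F_P = c⁴/G = 1.21 × 10^44 N.
2.40 × 1.21 × 10^44 N = 2.91 × 10^44 N

2.91 × 10^44 N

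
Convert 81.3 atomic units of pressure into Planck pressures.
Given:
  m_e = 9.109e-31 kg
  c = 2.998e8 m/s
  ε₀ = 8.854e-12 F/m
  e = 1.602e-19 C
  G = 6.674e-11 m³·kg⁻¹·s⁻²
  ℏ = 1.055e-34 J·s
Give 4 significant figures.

5.141e-99

atomic unit of pressure: P_au = E_h/a₀³ = m_e⁴e¹⁰/((4πε₀)⁵ℏ⁸) = 2.929e13 Pa
Planck pressure: p_P = c⁷/(ℏG²) = 4.632e113 Pa
81.3 × 2.929e13 / 4.632e113 = 5.141e-99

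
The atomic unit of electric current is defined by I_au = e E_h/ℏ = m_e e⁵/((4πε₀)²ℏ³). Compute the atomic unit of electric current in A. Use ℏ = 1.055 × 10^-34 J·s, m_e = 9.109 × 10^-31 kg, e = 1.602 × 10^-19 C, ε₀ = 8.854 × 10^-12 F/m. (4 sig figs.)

6.612 × 10^-3 A

I_au = e E_h/ℏ = m_e e⁵/((4πε₀)²ℏ³)
E_h = 4.354 × 10^-18 J
e·E_h/ℏ = 6.612 × 10^-3 A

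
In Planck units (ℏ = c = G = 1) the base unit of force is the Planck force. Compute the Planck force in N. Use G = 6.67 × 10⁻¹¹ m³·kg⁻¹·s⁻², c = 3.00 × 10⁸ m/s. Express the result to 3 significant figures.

F_P = c⁴/G
  = 8.10 × 10³³ / 6.67 × 10⁻¹¹
  = 1.21 × 10⁴⁴ N

1.21 × 10⁴⁴ N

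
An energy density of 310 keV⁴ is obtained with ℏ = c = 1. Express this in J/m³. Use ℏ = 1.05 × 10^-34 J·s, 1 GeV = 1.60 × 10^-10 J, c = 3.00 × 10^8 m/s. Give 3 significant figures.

[E]/[L]³ = [E]⁴/(ℏc)³; restore (ℏc)⁻³.
1 GeV⁴ → 1/(ℏc)³ × (1 GeV in J)⁴ = 2.10 × 10^37 J/m³.
Convert the energy scale: 310 keV⁴ = 3.10 × 10^-22 GeV⁴.
Result: 3.10 × 10^-22 × 2.10 × 10^37 = 6.50 × 10^15 J/m³.

6.50 × 10^15 J/m³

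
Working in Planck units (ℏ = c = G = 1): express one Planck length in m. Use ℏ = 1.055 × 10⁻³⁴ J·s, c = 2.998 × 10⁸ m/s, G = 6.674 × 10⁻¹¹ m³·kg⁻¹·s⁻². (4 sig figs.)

Dimensional analysis gives ℓ_P = √(ℏG/c³).
  = √(2.613 × 10⁻⁷⁰)
  = 1.616 × 10⁻³⁵ m

1.616 × 10⁻³⁵ m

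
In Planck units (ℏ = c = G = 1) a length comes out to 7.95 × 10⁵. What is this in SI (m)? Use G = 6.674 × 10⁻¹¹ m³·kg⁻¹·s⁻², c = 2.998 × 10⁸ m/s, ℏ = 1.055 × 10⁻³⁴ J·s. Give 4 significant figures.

1.285 × 10⁻²⁹ m

One Planck length: ℓ_P = √(ℏG/c³) = 1.616 × 10⁻³⁵ m.
7.95 × 10⁵ × 1.616 × 10⁻³⁵ m = 1.285 × 10⁻²⁹ m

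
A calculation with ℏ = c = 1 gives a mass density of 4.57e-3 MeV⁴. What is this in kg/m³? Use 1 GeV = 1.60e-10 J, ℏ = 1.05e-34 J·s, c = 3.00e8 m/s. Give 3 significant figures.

Mass density is [E]/(c²[L]³) = [E]⁴/(ℏ³c⁵).
1 GeV⁴ → 1/(ℏ³c⁵) × (1 GeV in J)⁴ = 2.33e20 kg/m³.
Convert the energy scale: 4.57e-3 MeV⁴ = 4.57e-15 GeV⁴.
Result: 4.57e-15 × 2.33e20 = 1.06e6 kg/m³.

1.06e6 kg/m³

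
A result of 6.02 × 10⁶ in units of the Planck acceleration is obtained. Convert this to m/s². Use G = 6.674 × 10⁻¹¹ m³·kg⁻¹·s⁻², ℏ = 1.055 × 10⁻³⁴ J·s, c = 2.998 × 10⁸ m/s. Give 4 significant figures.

One Planck acceleration: a_P = √(c⁷/(ℏG)) = 5.560 × 10⁵¹ m/s².
6.02 × 10⁶ × 5.560 × 10⁵¹ m/s² = 3.347 × 10⁵⁸ m/s²

3.347 × 10⁵⁸ m/s²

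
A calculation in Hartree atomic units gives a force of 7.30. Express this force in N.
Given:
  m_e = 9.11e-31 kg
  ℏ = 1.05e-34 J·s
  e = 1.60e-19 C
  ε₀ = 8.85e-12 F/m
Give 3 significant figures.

6.08e-7 N

One atomic unit of force: F_au = E_h/a₀ = m_e²e⁶/((4πε₀)³ℏ⁴) = 8.33e-8 N.
7.30 × 8.33e-8 N = 6.08e-7 N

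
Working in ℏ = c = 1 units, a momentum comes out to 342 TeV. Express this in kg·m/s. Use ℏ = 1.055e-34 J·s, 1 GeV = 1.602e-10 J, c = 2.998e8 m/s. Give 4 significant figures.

1.827e-13 kg·m/s

Momentum is [E]/c; divide by c.
1 GeV → 1/c × (1 GeV in J) = 5.344e-19 kg·m/s.
Convert the energy scale: 342 TeV = 3.42e5 GeV.
Result: 3.42e5 × 5.344e-19 = 1.827e-13 kg·m/s.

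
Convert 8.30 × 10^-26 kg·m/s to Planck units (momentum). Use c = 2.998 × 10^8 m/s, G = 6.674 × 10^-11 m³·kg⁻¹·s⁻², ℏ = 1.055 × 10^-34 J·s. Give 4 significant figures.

1.272 × 10^-26

Planck momentum: p_P = √(ℏc³/G) = 6.527 kg·m/s.
8.30 × 10^-26 / 6.527 = 1.272 × 10^-26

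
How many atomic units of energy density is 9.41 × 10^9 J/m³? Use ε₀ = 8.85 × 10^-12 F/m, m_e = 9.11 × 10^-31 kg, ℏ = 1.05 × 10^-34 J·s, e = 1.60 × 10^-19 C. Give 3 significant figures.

3.12 × 10^-4

atomic unit of energy density: u_au = E_h/a₀³ = m_e⁴e¹⁰/((4πε₀)⁵ℏ⁸) = 3.01 × 10^13 J/m³.
9.41 × 10^9 / 3.01 × 10^13 = 3.12 × 10^-4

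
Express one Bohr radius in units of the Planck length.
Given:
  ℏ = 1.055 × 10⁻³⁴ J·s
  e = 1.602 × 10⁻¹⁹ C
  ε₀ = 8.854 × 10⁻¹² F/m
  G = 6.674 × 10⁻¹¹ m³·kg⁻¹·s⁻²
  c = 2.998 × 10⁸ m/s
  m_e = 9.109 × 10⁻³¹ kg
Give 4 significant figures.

Bohr radius: a₀ = 4πε₀ℏ²/(m_e e²) = 5.297 × 10⁻¹¹ m
Planck length: ℓ_P = √(ℏG/c³) = 1.616 × 10⁻³⁵ m
ratio = 5.297 × 10⁻¹¹ / 1.616 × 10⁻³⁵ = 3.277 × 10²⁴

3.277 × 10²⁴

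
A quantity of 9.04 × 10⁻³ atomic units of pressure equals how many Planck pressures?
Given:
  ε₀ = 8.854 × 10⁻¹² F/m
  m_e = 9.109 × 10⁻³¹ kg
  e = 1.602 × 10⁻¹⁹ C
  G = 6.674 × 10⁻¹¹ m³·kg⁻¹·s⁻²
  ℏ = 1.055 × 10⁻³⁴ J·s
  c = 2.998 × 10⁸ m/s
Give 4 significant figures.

5.716 × 10⁻¹⁰³

atomic unit of pressure: P_au = E_h/a₀³ = m_e⁴e¹⁰/((4πε₀)⁵ℏ⁸) = 2.929 × 10¹³ Pa
Planck pressure: p_P = c⁷/(ℏG²) = 4.632 × 10¹¹³ Pa
9.04 × 10⁻³ × 2.929 × 10¹³ / 4.632 × 10¹¹³ = 5.716 × 10⁻¹⁰³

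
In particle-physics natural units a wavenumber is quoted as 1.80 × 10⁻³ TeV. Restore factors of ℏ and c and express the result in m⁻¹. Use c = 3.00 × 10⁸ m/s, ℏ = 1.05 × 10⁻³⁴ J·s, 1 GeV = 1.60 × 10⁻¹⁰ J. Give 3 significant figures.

9.14 × 10¹⁵ m⁻¹

Inverse length is [E]/(ℏc).
1 GeV → 1/(ℏc) × (1 GeV in J) = 5.08 × 10¹⁵ m⁻¹.
Convert the energy scale: 1.80 × 10⁻³ TeV = 1.80 GeV.
Result: 1.80 × 5.08 × 10¹⁵ = 9.14 × 10¹⁵ m⁻¹.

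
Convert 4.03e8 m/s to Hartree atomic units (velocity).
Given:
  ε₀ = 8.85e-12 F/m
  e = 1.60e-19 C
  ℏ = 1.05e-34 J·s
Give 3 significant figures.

atomic unit of velocity: v_au = e²/(4πε₀ℏ) = 2.19e6 m/s.
4.03e8 / 2.19e6 = 184

184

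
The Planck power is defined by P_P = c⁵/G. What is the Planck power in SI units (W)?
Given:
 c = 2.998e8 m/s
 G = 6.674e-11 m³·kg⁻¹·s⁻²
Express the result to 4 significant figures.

3.629e52 W

P_P = c⁵/G
  = 2.422e42 / 6.674e-11
  = 3.629e52 W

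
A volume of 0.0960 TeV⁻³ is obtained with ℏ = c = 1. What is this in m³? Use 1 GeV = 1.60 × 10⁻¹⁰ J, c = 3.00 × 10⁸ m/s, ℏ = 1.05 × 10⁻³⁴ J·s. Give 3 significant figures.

7.33 × 10⁻⁵⁸ m³

Volume is [L]³ = [E]⁻³·(ℏc)³.
1 GeV⁻³ → (ℏc)³ × (1 GeV in J)⁻³ = 7.63 × 10⁻⁴⁸ m³.
Convert the energy scale: 0.0960 TeV⁻³ = 9.60 × 10⁻¹¹ GeV⁻³.
Result: 9.60 × 10⁻¹¹ × 7.63 × 10⁻⁴⁸ = 7.33 × 10⁻⁵⁸ m³.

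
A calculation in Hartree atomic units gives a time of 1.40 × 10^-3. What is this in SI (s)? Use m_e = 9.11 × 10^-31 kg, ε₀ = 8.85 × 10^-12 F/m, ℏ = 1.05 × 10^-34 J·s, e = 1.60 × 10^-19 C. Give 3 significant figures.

One atomic unit of time: τ_au = (4πε₀)²ℏ³/(m_e e⁴) = 2.40 × 10^-17 s.
1.40 × 10^-3 × 2.40 × 10^-17 s = 3.36 × 10^-20 s

3.36 × 10^-20 s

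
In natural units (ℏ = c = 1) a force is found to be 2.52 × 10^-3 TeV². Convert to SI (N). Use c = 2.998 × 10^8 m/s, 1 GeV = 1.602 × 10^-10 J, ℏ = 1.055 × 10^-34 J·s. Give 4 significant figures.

Force is [E]/[L] = [E]²/(ℏc); restore (ℏc)⁻¹.
1 GeV² → 1/(ℏc) × (1 GeV in J)² = 8.114 × 10^5 N.
Convert the energy scale: 2.52 × 10^-3 TeV² = 2.52 × 10^3 GeV².
Result: 2.52 × 10^3 × 8.114 × 10^5 = 2.045 × 10^9 N.

2.045 × 10^9 N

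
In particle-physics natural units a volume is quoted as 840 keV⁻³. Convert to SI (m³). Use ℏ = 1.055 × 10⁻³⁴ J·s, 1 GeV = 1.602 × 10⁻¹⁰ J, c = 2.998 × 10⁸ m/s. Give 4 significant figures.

Volume is [L]³ = [E]⁻³·(ℏc)³.
1 GeV⁻³ → (ℏc)³ × (1 GeV in J)⁻³ = 7.696 × 10⁻⁴⁸ m³.
Convert the energy scale: 840 keV⁻³ = 8.40 × 10²⁰ GeV⁻³.
Result: 8.40 × 10²⁰ × 7.696 × 10⁻⁴⁸ = 6.465 × 10⁻²⁷ m³.

6.465 × 10⁻²⁷ m³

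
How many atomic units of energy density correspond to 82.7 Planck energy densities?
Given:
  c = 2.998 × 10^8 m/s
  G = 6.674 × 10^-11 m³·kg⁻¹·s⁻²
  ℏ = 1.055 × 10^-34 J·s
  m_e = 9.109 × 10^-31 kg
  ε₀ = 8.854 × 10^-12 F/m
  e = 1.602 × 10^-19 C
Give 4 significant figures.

1.308 × 10^102

Planck energy density: u_P = c⁷/(ℏG²) = 4.632 × 10^113 J/m³
atomic unit of energy density: u_au = E_h/a₀³ = m_e⁴e¹⁰/((4πε₀)⁵ℏ⁸) = 2.929 × 10^13 J/m³
82.7 × 4.632 × 10^113 / 2.929 × 10^13 = 1.308 × 10^102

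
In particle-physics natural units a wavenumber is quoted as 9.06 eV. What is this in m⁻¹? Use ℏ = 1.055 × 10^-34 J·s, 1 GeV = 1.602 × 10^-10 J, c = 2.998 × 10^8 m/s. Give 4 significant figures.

4.589 × 10^7 m⁻¹

Inverse length is [E]/(ℏc).
1 GeV → 1/(ℏc) × (1 GeV in J) = 5.065 × 10^15 m⁻¹.
Convert the energy scale: 9.06 eV = 9.06 × 10^-9 GeV.
Result: 9.06 × 10^-9 × 5.065 × 10^15 = 4.589 × 10^7 m⁻¹.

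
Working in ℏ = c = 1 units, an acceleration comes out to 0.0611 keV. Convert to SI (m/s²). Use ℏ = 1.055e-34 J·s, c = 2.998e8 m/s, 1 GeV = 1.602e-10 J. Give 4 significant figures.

Acceleration is [L]/[T]² = c·[E]/ℏ.
1 GeV → c/ℏ × (1 GeV in J) = 4.552e32 m/s².
Convert the energy scale: 0.0611 keV = 6.11e-8 GeV.
Result: 6.11e-8 × 4.552e32 = 2.782e25 m/s².

2.782e25 m/s²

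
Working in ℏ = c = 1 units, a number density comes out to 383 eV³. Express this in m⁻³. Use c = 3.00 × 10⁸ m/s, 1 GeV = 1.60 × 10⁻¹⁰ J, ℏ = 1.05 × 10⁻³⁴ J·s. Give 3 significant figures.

5.02 × 10²² m⁻³

Number density is [L]⁻³ = [E]³/(ℏc)³.
1 GeV³ → 1/(ℏc)³ × (1 GeV in J)³ = 1.31 × 10⁴⁷ m⁻³.
Convert the energy scale: 383 eV³ = 3.83 × 10⁻²⁵ GeV³.
Result: 3.83 × 10⁻²⁵ × 1.31 × 10⁴⁷ = 5.02 × 10²² m⁻³.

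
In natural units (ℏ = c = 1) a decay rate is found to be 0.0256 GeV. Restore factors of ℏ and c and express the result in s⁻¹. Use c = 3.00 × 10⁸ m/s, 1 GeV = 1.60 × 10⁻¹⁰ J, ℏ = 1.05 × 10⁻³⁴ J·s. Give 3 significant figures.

A rate is [E]/ℏ; divide by ℏ.
1 GeV → 1/ℏ × (1 GeV in J) = 1.52 × 10²⁴ s⁻¹.
Result: 0.0256 × 1.52 × 10²⁴ = 3.90 × 10²² s⁻¹.

3.90 × 10²² s⁻¹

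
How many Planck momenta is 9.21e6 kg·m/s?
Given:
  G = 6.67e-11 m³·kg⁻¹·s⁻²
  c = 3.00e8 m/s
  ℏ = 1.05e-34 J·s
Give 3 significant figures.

1.41e6

Planck momentum: p_P = √(ℏc³/G) = 6.52 kg·m/s.
9.21e6 / 6.52 = 1.41e6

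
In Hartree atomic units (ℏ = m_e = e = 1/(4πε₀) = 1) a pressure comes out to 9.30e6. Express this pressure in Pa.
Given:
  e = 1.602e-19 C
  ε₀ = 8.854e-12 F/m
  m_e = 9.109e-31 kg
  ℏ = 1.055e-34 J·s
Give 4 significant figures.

One atomic unit of pressure: P_au = E_h/a₀³ = m_e⁴e¹⁰/((4πε₀)⁵ℏ⁸) = 2.929e13 Pa.
9.30e6 × 2.929e13 Pa = 2.724e20 Pa

2.724e20 Pa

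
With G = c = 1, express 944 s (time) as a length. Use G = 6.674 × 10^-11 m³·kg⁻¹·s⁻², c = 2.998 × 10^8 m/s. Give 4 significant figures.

2.830 × 10^11 m

Time → length via c.
944 s × (c) = 2.830 × 10^11 m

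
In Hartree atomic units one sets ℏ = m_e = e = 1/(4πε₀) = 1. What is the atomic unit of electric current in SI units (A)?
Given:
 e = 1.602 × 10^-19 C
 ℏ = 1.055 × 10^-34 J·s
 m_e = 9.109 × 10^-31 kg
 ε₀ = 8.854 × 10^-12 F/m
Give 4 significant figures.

I_au = e E_h/ℏ = m_e e⁵/((4πε₀)²ℏ³)
E_h = 4.354 × 10^-18 J
e·E_h/ℏ = 6.612 × 10^-3 A

6.612 × 10^-3 A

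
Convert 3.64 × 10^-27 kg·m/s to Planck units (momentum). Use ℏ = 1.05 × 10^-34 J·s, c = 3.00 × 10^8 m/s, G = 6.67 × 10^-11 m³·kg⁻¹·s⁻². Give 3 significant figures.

5.58 × 10^-28

Planck momentum: p_P = √(ℏc³/G) = 6.52 kg·m/s.
3.64 × 10^-27 / 6.52 = 5.58 × 10^-28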